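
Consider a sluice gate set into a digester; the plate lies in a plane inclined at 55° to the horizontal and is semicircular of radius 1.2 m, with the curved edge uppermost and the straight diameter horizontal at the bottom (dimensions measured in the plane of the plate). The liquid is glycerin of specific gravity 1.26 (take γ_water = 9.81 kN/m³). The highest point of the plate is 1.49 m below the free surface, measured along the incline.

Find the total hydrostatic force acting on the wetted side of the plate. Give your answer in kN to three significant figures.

γ = 1.26 × 9.81 = 12.3606 kN/m³.
Let θ = 55° be the plate's angle to the horizontal; measure y along the incline from where the plane meets the free surface. Vertical depth h = y·sinθ with sinθ = 0.819152.
The centroid lies 4r/(3π) = 0.509296 m above the diameter, so r − 4r/(3π) = 1.2 − 0.509296 = 0.690704 m below the topmost point, so y_c = 1.49 + 0.690704 = 2.1807 m and h_c = 2.1807 × 0.819152 = 1.78632 m.
A = πr²/2 = π × 1.2²/2 = 2.26195 m².
Resultant F = γ·h_c·A = 12.3606 × 1.78632 × 2.26195 = 49.9438 kN.

F ≈ 49.9 kN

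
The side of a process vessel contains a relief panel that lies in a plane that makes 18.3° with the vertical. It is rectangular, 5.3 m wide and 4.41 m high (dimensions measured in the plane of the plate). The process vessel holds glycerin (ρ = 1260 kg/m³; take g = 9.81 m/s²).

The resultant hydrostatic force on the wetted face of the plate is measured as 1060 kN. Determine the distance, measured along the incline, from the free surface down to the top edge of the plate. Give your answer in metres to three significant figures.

y_top ≈ 1.66 m

γ = ρg = 1260 × 9.81 / 1000 = 12.3606 kN/m³.
A = 5.3 × 4.41 = 23.373 m².
From F = γ·h_c·A, the centroid depth is h_c = 1060/(12.3606 × 23.373) = 3.66903 m.
The plate makes 18.3° with the vertical, i.e. θ = 90° − 18.3° = 71.7° to the horizontal. Measuring y along the incline from the free-surface line, vertical depth h = y·sinθ with sinθ = 0.949425.
Along the incline, y_c = h_c/sinθ = 3.66903/0.949425 = 3.86448 m.
The centroid lies 4.41/2 = 2.205 m below the top edge, so the top edge sits at y_top = 3.86448 − 2.205 = 1.65948 m along the incline.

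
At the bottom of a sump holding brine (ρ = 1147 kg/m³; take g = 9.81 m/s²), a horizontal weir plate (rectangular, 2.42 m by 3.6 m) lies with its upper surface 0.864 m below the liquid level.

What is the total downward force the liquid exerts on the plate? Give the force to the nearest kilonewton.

F ≈ 85 kN

γ = ρg = 1147 × 9.81 / 1000 = 11.25207 kN/m³.
The plate is horizontal, so pressure is uniform at p = γ·h = 11.25207 × 0.864 = 9.72179 kN/m².
A = 2.42 × 3.6 = 8.712 m².
F = p·A = 9.72179 × 8.712 = 84.6962 kN.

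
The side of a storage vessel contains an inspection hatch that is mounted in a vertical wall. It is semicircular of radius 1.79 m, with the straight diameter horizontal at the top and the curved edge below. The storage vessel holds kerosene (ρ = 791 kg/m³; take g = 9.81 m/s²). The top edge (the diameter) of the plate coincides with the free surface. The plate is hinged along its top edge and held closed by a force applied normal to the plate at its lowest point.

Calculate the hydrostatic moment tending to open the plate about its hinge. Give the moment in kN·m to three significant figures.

M ≈ 31.3 kN·m

γ = ρg = 791 × 9.81 / 1000 = 7.75971 kN/m³.
The centroid of a semicircle lies 4r/(3π) = 0.7597 m from the diameter, here below the top edge, so the centroid depth is h_c = 0.7597 m.
A = πr²/2 = π × 1.79²/2 = 5.03299 m².
Resultant F = γ·h_c·A = 7.75971 × 0.7597 × 5.03299 = 29.6697 kN.
I_c = (π/8 − 8/(9π))·r⁴ = 0.109757 × 1.79⁴ = 1.12679 m⁴.
Centre of pressure: y_p = y_c + I_c/(y_c·A) = 0.7597 + 1.12679/(0.7597 × 5.03299) = 0.7597 + 0.294696 = 1.0544 m along the plane.
The resultant acts 0.7597 + 0.294696 = 1.0544 m (along the plate) below the hinge at the top edge, so the moment about the hinge is M = F × 1.0544 = 29.6697 × 1.0544 = 31.2837 kN·m.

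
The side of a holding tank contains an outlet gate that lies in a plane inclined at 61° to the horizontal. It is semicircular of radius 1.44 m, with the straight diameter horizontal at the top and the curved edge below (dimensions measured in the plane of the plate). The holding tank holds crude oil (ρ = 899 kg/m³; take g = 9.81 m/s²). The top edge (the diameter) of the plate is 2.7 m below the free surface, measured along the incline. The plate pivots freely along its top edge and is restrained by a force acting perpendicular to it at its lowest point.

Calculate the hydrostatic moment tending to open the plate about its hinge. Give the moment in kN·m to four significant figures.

γ = ρg = 899 × 9.81 / 1000 = 8.81919 kN/m³.
Let θ = 61° be the plate's angle to the horizontal; measure y along the incline from where the plane meets the free surface. Vertical depth h = y·sinθ with sinθ = 0.874620.
The centroid of a semicircle lies 4r/(3π) = 0.611155 m from the diameter, here below the top edge, so y_c = 2.7 + 0.611155 = 3.31116 m and h_c = 3.31116 × 0.874620 = 2.89601 m.
A = πr²/2 = π × 1.44²/2 = 3.2572 m².
Resultant F = γ·h_c·A = 8.81919 × 2.89601 × 3.2572 = 83.1904 kN.
I_c = (π/8 − 8/(9π))·r⁴ = 0.109757 × 1.44⁴ = 0.471935 m⁴.
Centre of pressure: y_p = y_c + I_c/(y_c·A) = 3.31116 + 0.471935/(3.31116 × 3.2572) = 3.31116 + 0.043758 = 3.35492 m along the plane.
The resultant acts 0.611155 + 0.043758 = 0.654913 m (along the plate) below the hinge at the top edge, so the moment about the hinge is M = F × 0.654913 = 83.1904 × 0.654913 = 54.4825 kN·m.

M ≈ 54.48 kN·m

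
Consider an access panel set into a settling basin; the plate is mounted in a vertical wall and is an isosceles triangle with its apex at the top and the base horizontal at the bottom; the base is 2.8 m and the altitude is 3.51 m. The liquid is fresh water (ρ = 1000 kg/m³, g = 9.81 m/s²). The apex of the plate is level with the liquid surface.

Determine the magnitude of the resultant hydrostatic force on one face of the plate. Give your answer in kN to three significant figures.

F ≈ 113 kN

γ = ρg = 1000 × 9.81 = 9810 N/m³ = 9.81 kN/m³.
With the apex up, the centroid sits 2h/3 = 2 × 3.51/3 = 2.34 m below the apex, so the centroid depth is h_c = 2.34 m.
A = ½ × 2.8 × 3.51 = 4.914 m².
Resultant F = γ·h_c·A = 9.81 × 2.34 × 4.914 = 112.803 kN.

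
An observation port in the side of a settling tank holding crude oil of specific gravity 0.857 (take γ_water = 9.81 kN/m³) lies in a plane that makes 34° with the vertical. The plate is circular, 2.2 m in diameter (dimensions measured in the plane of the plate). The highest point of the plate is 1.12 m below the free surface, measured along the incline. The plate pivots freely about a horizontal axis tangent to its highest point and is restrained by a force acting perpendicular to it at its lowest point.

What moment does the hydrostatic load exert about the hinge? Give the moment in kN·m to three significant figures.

γ = 0.857 × 9.81 = 8.40717 kN/m³.
The plate makes 34° with the vertical, i.e. θ = 90° − 34° = 56° to the horizontal. Measuring y along the incline from the free-surface line, vertical depth h = y·sinθ with sinθ = 0.829038.
The centroid is at the centre, 1.1 m below the top of the plate, so y_c = 1.12 + 1.1 = 2.22 m and h_c = 2.22 × 0.829038 = 1.84046 m.
A = π(1.1)² = 3.80133 m².
Resultant F = γ·h_c·A = 8.40717 × 1.84046 × 3.80133 = 58.8182 kN.
I_c = πr⁴/4 = π × 1.1⁴/4 = 1.1499 m⁴.
Centre of pressure: y_p = y_c + I_c/(y_c·A) = 2.22 + 1.1499/(2.22 × 3.80133) = 2.22 + 0.136261 = 2.35626 m along the plane.
The resultant acts 1.1 + 0.136261 = 1.23626 m (along the plate) below the hinge at the top edge, so the moment about the hinge is M = F × 1.23626 = 58.8182 × 1.23626 = 72.7146 kN·m.

M ≈ 72.7 kN·m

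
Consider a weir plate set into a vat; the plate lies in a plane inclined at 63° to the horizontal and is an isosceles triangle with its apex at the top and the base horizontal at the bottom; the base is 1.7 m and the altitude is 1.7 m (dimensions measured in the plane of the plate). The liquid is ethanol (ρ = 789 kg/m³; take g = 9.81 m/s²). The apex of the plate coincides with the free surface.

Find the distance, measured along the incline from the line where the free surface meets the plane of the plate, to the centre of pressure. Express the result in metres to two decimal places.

y_p = 1.28 m

γ = ρg = 789 × 9.81 / 1000 = 7.74009 kN/m³.
Let θ = 63° be the plate's angle to the horizontal; measure y along the incline from where the plane meets the free surface. Vertical depth h = y·sinθ with sinθ = 0.891007.
With the apex up, the centroid sits 2h/3 = 2 × 1.7/3 = 1.13333 m below the apex, so y_c = 1.13333 m and h_c = 1.13333 × 0.891007 = 1.0098 m.
A = ½ × 1.7 × 1.7 = 1.445 m².
Resultant F = γ·h_c·A = 7.74009 × 1.0098 × 1.445 = 11.294 kN.
I_c = b·h³/36 = 1.7 × 1.7³/36 = 0.232003 m⁴.
Centre of pressure: y_p = y_c + I_c/(y_c·A) = 1.13333 + 0.232003/(1.13333 × 1.445) = 1.13333 + 0.141667 = 1.275 m along the plane.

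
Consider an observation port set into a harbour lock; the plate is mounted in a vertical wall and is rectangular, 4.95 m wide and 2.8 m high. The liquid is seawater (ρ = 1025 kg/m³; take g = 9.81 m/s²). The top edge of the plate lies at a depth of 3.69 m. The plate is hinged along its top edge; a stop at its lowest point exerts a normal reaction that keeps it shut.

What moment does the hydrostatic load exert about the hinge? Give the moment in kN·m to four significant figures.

M ≈ 1084 kN·m

γ = ρg = 1025 × 9.81 / 1000 = 10.05525 kN/m³.
The centroid lies 2.8/2 = 1.4 m below the top edge, so the centroid depth is h_c = 3.69 + 1.4 = 5.09 m.
A = 4.95 × 2.8 = 13.86 m².
Resultant F = γ·h_c·A = 10.05525 × 5.09 × 13.86 = 709.372 kN.
I_c = b·h³/12 = 4.95 × 2.8³/12 = 9.0552 m⁴.
Centre of pressure: y_p = y_c + I_c/(y_c·A) = 5.09 + 9.0552/(5.09 × 13.86) = 5.09 + 0.128356 = 5.21836 m along the plane.
The resultant acts 1.4 + 0.128356 = 1.52836 m (along the plate) below the hinge at the top edge, so the moment about the hinge is M = F × 1.52836 = 709.372 × 1.52836 = 1084.18 kN·m.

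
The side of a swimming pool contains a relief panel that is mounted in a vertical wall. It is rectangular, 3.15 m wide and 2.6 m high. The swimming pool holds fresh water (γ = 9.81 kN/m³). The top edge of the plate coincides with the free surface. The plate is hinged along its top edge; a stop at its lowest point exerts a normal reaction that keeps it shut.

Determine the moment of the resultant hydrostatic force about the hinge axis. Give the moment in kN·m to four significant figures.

M ≈ 181.0 kN·m

γ = 9.81 kN/m³.
The centroid lies 2.6/2 = 1.3 m below the top edge, so the centroid depth is h_c = 1.3 m.
A = 3.15 × 2.6 = 8.19 m².
Resultant F = γ·h_c·A = 9.81 × 1.3 × 8.19 = 104.447 kN.
I_c = b·h³/12 = 3.15 × 2.6³/12 = 4.6137 m⁴.
Centre of pressure: y_p = y_c + I_c/(y_c·A) = 1.3 + 4.6137/(1.3 × 8.19) = 1.3 + 0.433333 = 1.73333 m along the plane.
The resultant acts 1.3 + 0.433333 = 1.73333 m (along the plate) below the hinge at the top edge, so the moment about the hinge is M = F × 1.73333 = 104.447 × 1.73333 = 181.041 kN·m.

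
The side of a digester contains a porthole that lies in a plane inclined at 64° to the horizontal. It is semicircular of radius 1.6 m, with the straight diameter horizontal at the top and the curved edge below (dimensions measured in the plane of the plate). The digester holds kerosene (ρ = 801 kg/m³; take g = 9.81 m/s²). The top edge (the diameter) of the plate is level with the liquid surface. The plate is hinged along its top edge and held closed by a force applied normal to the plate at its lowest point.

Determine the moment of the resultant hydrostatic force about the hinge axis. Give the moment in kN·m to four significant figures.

γ = ρg = 801 × 9.81 / 1000 = 7.85781 kN/m³.
Let θ = 64° be the plate's angle to the horizontal; measure y along the incline from where the plane meets the free surface. Vertical depth h = y·sinθ with sinθ = 0.898794.
The centroid of a semicircle lies 4r/(3π) = 0.679061 m from the diameter, here below the top edge, so y_c = 0.679061 m and h_c = 0.679061 × 0.898794 = 0.610336 m.
A = πr²/2 = π × 1.6²/2 = 4.02124 m².
Resultant F = γ·h_c·A = 7.85781 × 0.610336 × 4.02124 = 19.2855 kN.
I_c = (π/8 − 8/(9π))·r⁴ = 0.109757 × 1.6⁴ = 0.719303 m⁴.
Centre of pressure: y_p = y_c + I_c/(y_c·A) = 0.679061 + 0.719303/(0.679061 × 4.02124) = 0.679061 + 0.263417 = 0.942478 m along the plane.
The resultant acts 0.679061 + 0.263417 = 0.942478 m (along the plate) below the hinge at the top edge, so the moment about the hinge is M = F × 0.942478 = 19.2855 × 0.942478 = 18.1762 kN·m.

M ≈ 18.18 kN·m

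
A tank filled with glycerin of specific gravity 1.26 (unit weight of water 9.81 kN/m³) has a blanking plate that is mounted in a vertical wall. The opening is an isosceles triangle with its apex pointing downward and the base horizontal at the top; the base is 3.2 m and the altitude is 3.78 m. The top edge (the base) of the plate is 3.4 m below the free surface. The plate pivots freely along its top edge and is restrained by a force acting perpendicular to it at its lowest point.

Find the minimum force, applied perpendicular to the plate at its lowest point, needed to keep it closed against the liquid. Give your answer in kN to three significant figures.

P ≈ 132 kN

γ = 1.26 × 9.81 = 12.3606 kN/m³.
With the apex down, the centroid sits h/3 = 3.78/3 = 1.26 m below the base (the top edge), so the centroid depth is h_c = 3.4 + 1.26 = 4.66 m.
A = ½ × 3.2 × 3.78 = 6.048 m².
Resultant F = γ·h_c·A = 12.3606 × 4.66 × 6.048 = 348.367 kN.
I_c = b·h³/36 = 3.2 × 3.78³/36 = 4.8009 m⁴.
Centre of pressure: y_p = y_c + I_c/(y_c·A) = 4.66 + 4.8009/(4.66 × 6.048) = 4.66 + 0.170343 = 4.83034 m along the plane.
The resultant acts 1.26 + 0.170343 = 1.43034 m (along the plate) below the hinge at the top edge, so the moment about the hinge is M = F × 1.43034 = 348.367 × 1.43034 = 498.283 kN·m.
A normal force at the bottom, 3.78 m from the hinge, must supply this moment: P = 498.283/3.78 = 131.821 kN.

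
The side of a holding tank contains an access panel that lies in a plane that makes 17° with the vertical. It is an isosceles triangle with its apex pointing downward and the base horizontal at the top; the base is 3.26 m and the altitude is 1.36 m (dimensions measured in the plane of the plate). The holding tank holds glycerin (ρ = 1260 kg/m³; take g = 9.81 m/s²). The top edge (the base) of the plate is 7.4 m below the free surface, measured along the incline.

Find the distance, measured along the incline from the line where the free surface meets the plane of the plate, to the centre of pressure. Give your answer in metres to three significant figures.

y_p = 7.87 m

γ = ρg = 1260 × 9.81 / 1000 = 12.3606 kN/m³.
The plate makes 17° with the vertical, i.e. θ = 90° − 17° = 73° to the horizontal. Measuring y along the incline from the free-surface line, vertical depth h = y·sinθ with sinθ = 0.956305.
With the apex down, the centroid sits h/3 = 1.36/3 = 0.453333 m below the base (the top edge), so y_c = 7.4 + 0.453333 = 7.85333 m and h_c = 7.85333 × 0.956305 = 7.51018 m.
A = ½ × 3.26 × 1.36 = 2.2168 m².
Resultant F = γ·h_c·A = 12.3606 × 7.51018 × 2.2168 = 205.786 kN.
I_c = b·h³/36 = 3.26 × 1.36³/36 = 0.227789 m⁴.
Centre of pressure: y_p = y_c + I_c/(y_c·A) = 7.85333 + 0.227789/(7.85333 × 2.2168) = 7.85333 + 0.0130844 = 7.86641 m along the plane.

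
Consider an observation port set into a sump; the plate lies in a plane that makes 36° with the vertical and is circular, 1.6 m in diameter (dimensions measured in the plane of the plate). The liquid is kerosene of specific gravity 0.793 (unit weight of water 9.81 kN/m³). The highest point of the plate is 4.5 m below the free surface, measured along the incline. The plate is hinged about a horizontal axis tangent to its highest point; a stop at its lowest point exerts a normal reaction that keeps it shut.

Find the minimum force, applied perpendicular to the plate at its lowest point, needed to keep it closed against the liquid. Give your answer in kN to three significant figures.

γ = 0.793 × 9.81 = 7.77933 kN/m³.
The plate makes 36° with the vertical, i.e. θ = 90° − 36° = 54° to the horizontal. Measuring y along the incline from the free-surface line, vertical depth h = y·sinθ with sinθ = 0.809017.
The centroid is at the centre, 0.8 m below the top of the plate, so y_c = 4.5 + 0.8 = 5.3 m and h_c = 5.3 × 0.809017 = 4.28779 m.
A = π(0.8)² = 2.01062 m².
Resultant F = γ·h_c·A = 7.77933 × 4.28779 × 2.01062 = 67.0665 kN.
I_c = πr⁴/4 = π × 0.8⁴/4 = 0.321699 m⁴.
Centre of pressure: y_p = y_c + I_c/(y_c·A) = 5.3 + 0.321699/(5.3 × 2.01062) = 5.3 + 0.0301887 = 5.33019 m along the plane.
The resultant acts 0.8 + 0.0301887 = 0.830189 m (along the plate) below the hinge at the top edge, so the moment about the hinge is M = F × 0.830189 = 67.0665 × 0.830189 = 55.6779 kN·m.
A normal force at the bottom, 1.6 m from the hinge, must supply this moment: P = 55.6779/1.6 = 34.7987 kN.

P ≈ 34.8 kN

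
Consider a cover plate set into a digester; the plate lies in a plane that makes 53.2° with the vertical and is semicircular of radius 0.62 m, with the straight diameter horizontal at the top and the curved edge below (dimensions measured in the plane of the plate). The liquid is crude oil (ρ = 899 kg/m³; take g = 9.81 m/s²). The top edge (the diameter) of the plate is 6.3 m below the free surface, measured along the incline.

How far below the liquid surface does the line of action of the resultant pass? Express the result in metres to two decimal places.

h_p = 3.93 m

γ = ρg = 899 × 9.81 / 1000 = 8.81919 kN/m³.
The plate makes 53.2° with the vertical, i.e. θ = 90° − 53.2° = 36.8° to the horizontal. Measuring y along the incline from the free-surface line, vertical depth h = y·sinθ with sinθ = 0.599024.
The centroid of a semicircle lies 4r/(3π) = 0.263136 m from the diameter, here below the top edge, so y_c = 6.3 + 0.263136 = 6.56314 m and h_c = 6.56314 × 0.599024 = 3.93148 m.
A = πr²/2 = π × 0.62²/2 = 0.603814 m².
Resultant F = γ·h_c·A = 8.81919 × 3.93148 × 0.603814 = 20.9357 kN.
I_c = (π/8 − 8/(9π))·r⁴ = 0.109757 × 0.62⁴ = 0.0162181 m⁴.
Centre of pressure: y_p = y_c + I_c/(y_c·A) = 6.56314 + 0.0162181/(6.56314 × 0.603814) = 6.56314 + 0.00409247 = 6.56723 m along the plane.
Vertically, h_p = y_p·sinθ = 6.56723 × 0.599024 = 3.93393 m.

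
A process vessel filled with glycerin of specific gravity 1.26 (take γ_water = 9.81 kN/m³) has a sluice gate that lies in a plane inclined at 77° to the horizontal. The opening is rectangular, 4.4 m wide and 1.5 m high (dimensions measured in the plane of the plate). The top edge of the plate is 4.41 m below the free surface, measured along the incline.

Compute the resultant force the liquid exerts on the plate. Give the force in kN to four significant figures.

F ≈ 410.2 kN

γ = 1.26 × 9.81 = 12.3606 kN/m³.
Let θ = 77° be the plate's angle to the horizontal; measure y along the incline from where the plane meets the free surface. Vertical depth h = y·sinθ with sinθ = 0.974370.
The centroid lies 1.5/2 = 0.75 m below the top edge, so y_c = 4.41 + 0.75 = 5.16 m and h_c = 5.16 × 0.974370 = 5.02775 m.
A = 4.4 × 1.5 = 6.6 m².
Resultant F = γ·h_c·A = 12.3606 × 5.02775 × 6.6 = 410.164 kN.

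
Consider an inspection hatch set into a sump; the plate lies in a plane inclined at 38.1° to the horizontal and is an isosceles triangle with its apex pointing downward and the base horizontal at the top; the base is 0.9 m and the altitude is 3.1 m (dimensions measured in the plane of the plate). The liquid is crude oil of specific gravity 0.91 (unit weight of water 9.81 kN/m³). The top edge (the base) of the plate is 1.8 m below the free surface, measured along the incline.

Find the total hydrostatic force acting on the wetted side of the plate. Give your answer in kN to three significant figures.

γ = 0.91 × 9.81 = 8.9271 kN/m³.
Let θ = 38.1° be the plate's angle to the horizontal; measure y along the incline from where the plane meets the free surface. Vertical depth h = y·sinθ with sinθ = 0.617036.
With the apex down, the centroid sits h/3 = 3.1/3 = 1.03333 m below the base (the top edge), so y_c = 1.8 + 1.03333 = 2.83333 m and h_c = 2.83333 × 0.617036 = 1.74827 m.
A = ½ × 0.9 × 3.1 = 1.395 m².
Resultant F = γ·h_c·A = 8.9271 × 1.74827 × 1.395 = 21.7717 kN.

F ≈ 21.8 kN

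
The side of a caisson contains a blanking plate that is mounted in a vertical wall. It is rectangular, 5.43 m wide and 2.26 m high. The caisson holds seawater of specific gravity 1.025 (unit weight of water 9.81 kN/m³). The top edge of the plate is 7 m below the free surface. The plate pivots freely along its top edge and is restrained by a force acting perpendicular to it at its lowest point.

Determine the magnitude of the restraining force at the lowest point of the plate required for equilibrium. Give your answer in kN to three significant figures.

P ≈ 525 kN

γ = 1.025 × 9.81 = 10.05525 kN/m³.
The centroid lies 2.26/2 = 1.13 m below the top edge, so the centroid depth is h_c = 7 + 1.13 = 8.13 m.
A = 5.43 × 2.26 = 12.2718 m².
Resultant F = γ·h_c·A = 10.05525 × 8.13 × 12.2718 = 1003.21 kN.
I_c = b·h³/12 = 5.43 × 2.26³/12 = 5.22329 m⁴.
Centre of pressure: y_p = y_c + I_c/(y_c·A) = 8.13 + 5.22329/(8.13 × 12.2718) = 8.13 + 0.0523535 = 8.18235 m along the plane.
The resultant acts 1.13 + 0.0523535 = 1.18235 m (along the plate) below the hinge at the top edge, so the moment about the hinge is M = F × 1.18235 = 1003.21 × 1.18235 = 1186.15 kN·m.
A normal force at the bottom, 2.26 m from the hinge, must supply this moment: P = 1186.15/2.26 = 524.845 kN.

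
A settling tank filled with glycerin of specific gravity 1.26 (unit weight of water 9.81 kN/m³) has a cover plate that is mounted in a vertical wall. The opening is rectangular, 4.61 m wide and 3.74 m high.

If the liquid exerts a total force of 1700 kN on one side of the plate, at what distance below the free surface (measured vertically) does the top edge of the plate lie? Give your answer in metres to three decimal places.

γ = 1.26 × 9.81 = 12.3606 kN/m³.
A = 4.61 × 3.74 = 17.2414 m².
From F = γ·h_c·A, the centroid depth is h_c = 1700/(12.3606 × 17.2414) = 7.97695 m.
The centroid lies 3.74/2 = 1.87 m below the top edge, so the top edge sits at h_top = 7.97695 − 1.87 = 6.10695 m below the surface.

d_top ≈ 6.107 m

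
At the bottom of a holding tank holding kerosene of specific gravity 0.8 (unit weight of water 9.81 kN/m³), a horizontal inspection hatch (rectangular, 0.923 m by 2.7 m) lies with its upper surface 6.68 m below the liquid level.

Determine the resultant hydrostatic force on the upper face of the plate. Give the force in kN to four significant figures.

γ = 0.8 × 9.81 = 7.848 kN/m³.
The plate is horizontal, so pressure is uniform at p = γ·h = 7.848 × 6.68 = 52.4246 kN/m².
A = 0.923 × 2.7 = 2.4921 m².
F = p·A = 52.4246 × 2.4921 = 130.647 kN.

F ≈ 130.6 kN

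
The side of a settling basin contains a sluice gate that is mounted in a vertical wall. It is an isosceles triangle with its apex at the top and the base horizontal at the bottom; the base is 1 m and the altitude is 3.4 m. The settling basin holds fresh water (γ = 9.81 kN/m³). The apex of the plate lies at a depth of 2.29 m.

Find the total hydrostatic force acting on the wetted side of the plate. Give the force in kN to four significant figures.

γ = 9.81 kN/m³.
With the apex up, the centroid sits 2h/3 = 2 × 3.4/3 = 2.26667 m below the apex, so the centroid depth is h_c = 2.29 + 2.26667 = 4.55667 m.
A = ½ × 1 × 3.4 = 1.7 m².
Resultant F = γ·h_c·A = 9.81 × 4.55667 × 1.7 = 75.9916 kN.

F ≈ 75.99 kN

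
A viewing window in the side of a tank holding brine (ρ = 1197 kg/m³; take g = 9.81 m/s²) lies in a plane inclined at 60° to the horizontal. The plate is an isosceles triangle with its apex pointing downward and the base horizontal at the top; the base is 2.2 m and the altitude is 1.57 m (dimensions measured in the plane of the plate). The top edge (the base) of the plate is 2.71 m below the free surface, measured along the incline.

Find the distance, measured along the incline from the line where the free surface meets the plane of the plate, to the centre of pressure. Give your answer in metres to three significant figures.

γ = ρg = 1197 × 9.81 / 1000 = 11.74257 kN/m³.
Let θ = 60° be the plate's angle to the horizontal; measure y along the incline from where the plane meets the free surface. Vertical depth h = y·sinθ with sinθ = 0.866025.
With the apex down, the centroid sits h/3 = 1.57/3 = 0.523333 m below the base (the top edge), so y_c = 2.71 + 0.523333 = 3.23333 m and h_c = 3.23333 × 0.866025 = 2.80014 m.
A = ½ × 2.2 × 1.57 = 1.727 m².
Resultant F = γ·h_c·A = 11.74257 × 2.80014 × 1.727 = 56.7852 kN.
I_c = b·h³/36 = 2.2 × 1.57³/36 = 0.236493 m⁴.
Centre of pressure: y_p = y_c + I_c/(y_c·A) = 3.23333 + 0.236493/(3.23333 × 1.727) = 3.23333 + 0.0423522 = 3.27568 m along the plane.

y_p = 3.28 m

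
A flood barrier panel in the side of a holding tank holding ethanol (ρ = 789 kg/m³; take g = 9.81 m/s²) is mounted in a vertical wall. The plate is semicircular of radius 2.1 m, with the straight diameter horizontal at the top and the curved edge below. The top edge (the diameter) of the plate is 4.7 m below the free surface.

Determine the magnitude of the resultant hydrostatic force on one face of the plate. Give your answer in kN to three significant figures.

F ≈ 300 kN

γ = ρg = 789 × 9.81 / 1000 = 7.74009 kN/m³.
The centroid of a semicircle lies 4r/(3π) = 0.891268 m from the diameter, here below the top edge, so the centroid depth is h_c = 4.7 + 0.891268 = 5.59127 m.
A = πr²/2 = π × 2.1²/2 = 6.92721 m².
Resultant F = γ·h_c·A = 7.74009 × 5.59127 × 6.92721 = 299.788 kN.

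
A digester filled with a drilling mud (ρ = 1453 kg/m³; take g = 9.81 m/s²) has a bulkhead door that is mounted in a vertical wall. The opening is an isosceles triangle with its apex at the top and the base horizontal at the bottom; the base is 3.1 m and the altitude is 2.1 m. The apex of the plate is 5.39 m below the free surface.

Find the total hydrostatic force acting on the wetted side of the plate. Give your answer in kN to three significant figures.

γ = ρg = 1453 × 9.81 / 1000 = 14.25393 kN/m³.
With the apex up, the centroid sits 2h/3 = 2 × 2.1/3 = 1.4 m below the apex, so the centroid depth is h_c = 5.39 + 1.4 = 6.79 m.
A = ½ × 3.1 × 2.1 = 3.255 m².
Resultant F = γ·h_c·A = 14.25393 × 6.79 × 3.255 = 315.033 kN.

F ≈ 315 kN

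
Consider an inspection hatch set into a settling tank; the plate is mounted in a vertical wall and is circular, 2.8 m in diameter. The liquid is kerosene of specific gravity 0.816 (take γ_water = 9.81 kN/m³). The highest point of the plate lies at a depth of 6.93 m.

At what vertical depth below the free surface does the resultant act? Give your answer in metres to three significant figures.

h_p = 8.39 m

γ = 0.816 × 9.81 = 8.00496 kN/m³.
The centroid is at the centre, 1.4 m below the top of the plate, so the centroid depth is h_c = 6.93 + 1.4 = 8.33 m.
A = π(1.4)² = 6.15752 m².
Resultant F = γ·h_c·A = 8.00496 × 8.33 × 6.15752 = 410.592 kN.
I_c = πr⁴/4 = π × 1.4⁴/4 = 3.01719 m⁴.
Centre of pressure: y_p = y_c + I_c/(y_c·A) = 8.33 + 3.01719/(8.33 × 6.15752) = 8.33 + 0.0588236 = 8.38882 m along the plane.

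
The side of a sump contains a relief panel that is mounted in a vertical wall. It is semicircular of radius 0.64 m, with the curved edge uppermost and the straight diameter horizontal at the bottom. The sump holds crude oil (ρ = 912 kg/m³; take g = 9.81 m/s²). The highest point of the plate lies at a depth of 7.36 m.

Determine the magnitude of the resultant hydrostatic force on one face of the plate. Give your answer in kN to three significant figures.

γ = ρg = 912 × 9.81 / 1000 = 8.94672 kN/m³.
The centroid lies 4r/(3π) = 0.271624 m above the diameter, so r − 4r/(3π) = 0.64 − 0.271624 = 0.368376 m below the topmost point, so the centroid depth is h_c = 7.36 + 0.368376 = 7.72838 m.
A = πr²/2 = π × 0.64²/2 = 0.643398 m².
Resultant F = γ·h_c·A = 8.94672 × 7.72838 × 0.643398 = 44.4869 kN.

F ≈ 44.5 kN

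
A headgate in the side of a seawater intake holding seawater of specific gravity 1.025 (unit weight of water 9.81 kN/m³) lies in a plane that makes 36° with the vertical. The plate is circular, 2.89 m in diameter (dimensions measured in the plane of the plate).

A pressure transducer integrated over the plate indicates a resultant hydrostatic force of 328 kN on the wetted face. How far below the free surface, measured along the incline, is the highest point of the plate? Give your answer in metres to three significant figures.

y_top ≈ 4.70 m

γ = 1.025 × 9.81 = 10.05525 kN/m³.
A = π(1.445)² = 6.55972 m².
From F = γ·h_c·A, the centroid depth is h_c = 328/(10.05525 × 6.55972) = 4.97274 m.
The plate makes 36° with the vertical, i.e. θ = 90° − 36° = 54° to the horizontal. Measuring y along the incline from the free-surface line, vertical depth h = y·sinθ with sinθ = 0.809017.
Along the incline, y_c = h_c/sinθ = 4.97274/0.809017 = 6.14664 m.
The centroid is at the centre, 1.445 m below the top of the plate, so the highest point sits at y_top = 6.14664 − 1.445 = 4.70164 m along the incline.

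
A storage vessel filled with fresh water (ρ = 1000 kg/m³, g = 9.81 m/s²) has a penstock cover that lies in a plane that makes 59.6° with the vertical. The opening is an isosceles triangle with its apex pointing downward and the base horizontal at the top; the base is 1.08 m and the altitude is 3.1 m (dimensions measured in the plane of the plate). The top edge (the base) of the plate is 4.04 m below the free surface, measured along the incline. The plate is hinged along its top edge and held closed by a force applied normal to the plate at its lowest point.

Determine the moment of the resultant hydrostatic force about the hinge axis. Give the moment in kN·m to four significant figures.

M ≈ 48.00 kN·m

γ = ρg = 1000 × 9.81 = 9810 N/m³ = 9.81 kN/m³.
The plate makes 59.6° with the vertical, i.e. θ = 90° − 59.6° = 30.4° to the horizontal. Measuring y along the incline from the free-surface line, vertical depth h = y·sinθ with sinθ = 0.506034.
With the apex down, the centroid sits h/3 = 3.1/3 = 1.03333 m below the base (the top edge), so y_c = 4.04 + 1.03333 = 5.07333 m and h_c = 5.07333 × 0.506034 = 2.56728 m.
A = ½ × 1.08 × 3.1 = 1.674 m².
Resultant F = γ·h_c·A = 9.81 × 2.56728 × 1.674 = 42.1597 kN.
I_c = b·h³/36 = 1.08 × 3.1³/36 = 0.89373 m⁴.
Centre of pressure: y_p = y_c + I_c/(y_c·A) = 5.07333 + 0.89373/(5.07333 × 1.674) = 5.07333 + 0.105234 = 5.17856 m along the plane.
The resultant acts 1.03333 + 0.105234 = 1.13856 m (along the plate) below the hinge at the top edge, so the moment about the hinge is M = F × 1.13856 = 42.1597 × 1.13856 = 48.0013 kN·m.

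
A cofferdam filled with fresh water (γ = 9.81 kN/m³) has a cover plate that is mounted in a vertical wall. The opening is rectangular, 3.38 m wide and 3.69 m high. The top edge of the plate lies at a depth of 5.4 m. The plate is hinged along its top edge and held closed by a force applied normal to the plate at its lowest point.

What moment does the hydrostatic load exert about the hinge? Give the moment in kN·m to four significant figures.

γ = 9.81 kN/m³.
The centroid lies 3.69/2 = 1.845 m below the top edge, so the centroid depth is h_c = 5.4 + 1.845 = 7.245 m.
A = 3.38 × 3.69 = 12.4722 m².
Resultant F = γ·h_c·A = 9.81 × 7.245 × 12.4722 = 886.442 kN.
I_c = b·h³/12 = 3.38 × 3.69³/12 = 14.1519 m⁴.
Centre of pressure: y_p = y_c + I_c/(y_c·A) = 7.245 + 14.1519/(7.245 × 12.4722) = 7.245 + 0.156615 = 7.40162 m along the plane.
The resultant acts 1.845 + 0.156615 = 2.00162 m (along the plate) below the hinge at the top edge, so the moment about the hinge is M = F × 2.00162 = 886.442 × 2.00162 = 1774.32 kN·m.

M ≈ 1774 kN·m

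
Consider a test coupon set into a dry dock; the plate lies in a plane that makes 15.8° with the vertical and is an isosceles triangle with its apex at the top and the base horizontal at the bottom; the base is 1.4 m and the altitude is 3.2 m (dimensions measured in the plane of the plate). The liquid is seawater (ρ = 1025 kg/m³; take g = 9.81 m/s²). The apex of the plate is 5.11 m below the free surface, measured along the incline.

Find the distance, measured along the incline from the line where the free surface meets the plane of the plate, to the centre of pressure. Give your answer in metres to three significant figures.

γ = ρg = 1025 × 9.81 / 1000 = 10.05525 kN/m³.
The plate makes 15.8° with the vertical, i.e. θ = 90° − 15.8° = 74.2° to the horizontal. Measuring y along the incline from the free-surface line, vertical depth h = y·sinθ with sinθ = 0.962218.
With the apex up, the centroid sits 2h/3 = 2 × 3.2/3 = 2.13333 m below the apex, so y_c = 5.11 + 2.13333 = 7.24333 m and h_c = 7.24333 × 0.962218 = 6.96966 m.
A = ½ × 1.4 × 3.2 = 2.24 m².
Resultant F = γ·h_c·A = 10.05525 × 6.96966 × 2.24 = 156.983 kN.
I_c = b·h³/36 = 1.4 × 3.2³/36 = 1.27431 m⁴.
Centre of pressure: y_p = y_c + I_c/(y_c·A) = 7.24333 + 1.27431/(7.24333 × 2.24) = 7.24333 + 0.0785396 = 7.32187 m along the plane.

y_p = 7.32 m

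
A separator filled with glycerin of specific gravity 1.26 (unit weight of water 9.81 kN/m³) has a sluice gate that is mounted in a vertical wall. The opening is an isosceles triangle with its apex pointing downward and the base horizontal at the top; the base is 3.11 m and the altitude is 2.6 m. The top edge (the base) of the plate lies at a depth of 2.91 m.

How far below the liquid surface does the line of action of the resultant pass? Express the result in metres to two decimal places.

γ = 1.26 × 9.81 = 12.3606 kN/m³.
With the apex down, the centroid sits h/3 = 2.6/3 = 0.866667 m below the base (the top edge), so the centroid depth is h_c = 2.91 + 0.866667 = 3.77667 m.
A = ½ × 3.11 × 2.6 = 4.043 m².
Resultant F = γ·h_c·A = 12.3606 × 3.77667 × 4.043 = 188.735 kN.
I_c = b·h³/36 = 3.11 × 2.6³/36 = 1.51837 m⁴.
Centre of pressure: y_p = y_c + I_c/(y_c·A) = 3.77667 + 1.51837/(3.77667 × 4.043) = 3.77667 + 0.0994409 = 3.87611 m along the plane.

h_p = 3.88 m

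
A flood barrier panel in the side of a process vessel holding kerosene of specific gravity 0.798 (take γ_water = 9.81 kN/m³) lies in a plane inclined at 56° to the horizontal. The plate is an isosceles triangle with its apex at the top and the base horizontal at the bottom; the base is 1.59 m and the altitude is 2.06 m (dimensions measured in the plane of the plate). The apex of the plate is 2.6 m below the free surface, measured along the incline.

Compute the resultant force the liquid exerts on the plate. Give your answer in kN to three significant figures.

F ≈ 42.2 kN

γ = 0.798 × 9.81 = 7.82838 kN/m³.
Let θ = 56° be the plate's angle to the horizontal; measure y along the incline from where the plane meets the free surface. Vertical depth h = y·sinθ with sinθ = 0.829038.
With the apex up, the centroid sits 2h/3 = 2 × 2.06/3 = 1.37333 m below the apex, so y_c = 2.6 + 1.37333 = 3.97333 m and h_c = 3.97333 × 0.829038 = 3.29404 m.
A = ½ × 1.59 × 2.06 = 1.6377 m².
Resultant F = γ·h_c·A = 7.82838 × 3.29404 × 1.6377 = 42.2314 kN.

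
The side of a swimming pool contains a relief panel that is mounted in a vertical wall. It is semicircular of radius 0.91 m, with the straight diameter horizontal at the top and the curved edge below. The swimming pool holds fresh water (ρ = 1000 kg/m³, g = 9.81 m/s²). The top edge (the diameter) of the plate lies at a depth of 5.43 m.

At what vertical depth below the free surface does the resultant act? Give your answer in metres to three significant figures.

h_p = 5.83 m

γ = ρg = 1000 × 9.81 = 9810 N/m³ = 9.81 kN/m³.
The centroid of a semicircle lies 4r/(3π) = 0.386216 m from the diameter, here below the top edge, so the centroid depth is h_c = 5.43 + 0.386216 = 5.81622 m.
A = πr²/2 = π × 0.91²/2 = 1.30078 m².
Resultant F = γ·h_c·A = 9.81 × 5.81622 × 1.30078 = 74.2188 kN.
I_c = (π/8 − 8/(9π))·r⁴ = 0.109757 × 0.91⁴ = 0.0752658 m⁴.
Centre of pressure: y_p = y_c + I_c/(y_c·A) = 5.81622 + 0.0752658/(5.81622 × 1.30078) = 5.81622 + 0.00994839 = 5.82617 m along the plane.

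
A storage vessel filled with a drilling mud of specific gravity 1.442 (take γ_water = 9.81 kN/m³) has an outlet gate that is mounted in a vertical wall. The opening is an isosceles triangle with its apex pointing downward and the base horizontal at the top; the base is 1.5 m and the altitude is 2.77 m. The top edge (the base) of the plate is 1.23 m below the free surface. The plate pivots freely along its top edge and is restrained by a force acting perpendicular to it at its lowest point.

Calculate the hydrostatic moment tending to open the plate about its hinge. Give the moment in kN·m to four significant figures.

M ≈ 70.96 kN·m

γ = 1.442 × 9.81 = 14.14602 kN/m³.
With the apex down, the centroid sits h/3 = 2.77/3 = 0.923333 m below the base (the top edge), so the centroid depth is h_c = 1.23 + 0.923333 = 2.15333 m.
A = ½ × 1.5 × 2.77 = 2.0775 m².
Resultant F = γ·h_c·A = 14.14602 × 2.15333 × 2.0775 = 63.2828 kN.
I_c = b·h³/36 = 1.5 × 2.77³/36 = 0.885581 m⁴.
Centre of pressure: y_p = y_c + I_c/(y_c·A) = 2.15333 + 0.885581/(2.15333 × 2.0775) = 2.15333 + 0.19796 = 2.35129 m along the plane.
The resultant acts 0.923333 + 0.19796 = 1.12129 m (along the plate) below the hinge at the top edge, so the moment about the hinge is M = F × 1.12129 = 63.2828 × 1.12129 = 70.9584 kN·m.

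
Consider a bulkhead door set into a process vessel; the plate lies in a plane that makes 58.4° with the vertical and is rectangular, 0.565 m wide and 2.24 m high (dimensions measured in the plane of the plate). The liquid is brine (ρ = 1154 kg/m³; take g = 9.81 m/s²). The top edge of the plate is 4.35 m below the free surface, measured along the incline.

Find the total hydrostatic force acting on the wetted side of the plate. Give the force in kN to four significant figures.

γ = ρg = 1154 × 9.81 / 1000 = 11.32074 kN/m³.
The plate makes 58.4° with the vertical, i.e. θ = 90° − 58.4° = 31.6° to the horizontal. Measuring y along the incline from the free-surface line, vertical depth h = y·sinθ with sinθ = 0.523986.
The centroid lies 2.24/2 = 1.12 m below the top edge, so y_c = 4.35 + 1.12 = 5.47 m and h_c = 5.47 × 0.523986 = 2.8662 m.
A = 0.565 × 2.24 = 1.2656 m².
Resultant F = γ·h_c·A = 11.32074 × 2.8662 × 1.2656 = 41.0656 kN.

F ≈ 41.07 kN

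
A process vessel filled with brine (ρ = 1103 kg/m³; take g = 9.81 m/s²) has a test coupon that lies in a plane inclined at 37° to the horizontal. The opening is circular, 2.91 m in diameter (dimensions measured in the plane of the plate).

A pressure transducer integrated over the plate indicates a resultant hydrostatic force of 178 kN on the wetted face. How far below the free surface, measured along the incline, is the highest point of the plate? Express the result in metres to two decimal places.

γ = ρg = 1103 × 9.81 / 1000 = 10.82043 kN/m³.
A = π(1.455)² = 6.65083 m².
From F = γ·h_c·A, the centroid depth is h_c = 178/(10.82043 × 6.65083) = 2.47343 m.
Let θ = 37° be the plate's angle to the horizontal; measure y along the incline from where the plane meets the free surface. Vertical depth h = y·sinθ with sinθ = 0.601815.
Along the incline, y_c = h_c/sinθ = 2.47343/0.601815 = 4.10995 m.
The centroid is at the centre, 1.455 m below the top of the plate, so the highest point sits at y_top = 4.10995 − 1.455 = 2.65495 m along the incline.

y_top ≈ 2.65 m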